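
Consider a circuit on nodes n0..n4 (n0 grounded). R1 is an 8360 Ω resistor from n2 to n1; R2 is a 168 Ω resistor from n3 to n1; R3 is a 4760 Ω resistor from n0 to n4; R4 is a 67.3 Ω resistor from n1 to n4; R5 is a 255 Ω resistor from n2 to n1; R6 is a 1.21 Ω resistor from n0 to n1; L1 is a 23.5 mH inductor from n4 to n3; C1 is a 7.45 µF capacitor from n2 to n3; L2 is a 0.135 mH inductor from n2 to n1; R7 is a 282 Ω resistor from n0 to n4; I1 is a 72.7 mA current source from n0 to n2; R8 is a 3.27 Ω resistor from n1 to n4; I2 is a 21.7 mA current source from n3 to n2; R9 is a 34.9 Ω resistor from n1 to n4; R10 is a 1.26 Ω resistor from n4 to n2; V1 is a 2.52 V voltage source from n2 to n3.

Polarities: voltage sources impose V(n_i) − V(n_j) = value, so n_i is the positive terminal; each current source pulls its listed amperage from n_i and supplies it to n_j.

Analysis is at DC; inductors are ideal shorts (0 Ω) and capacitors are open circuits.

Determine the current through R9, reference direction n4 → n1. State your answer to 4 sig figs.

-0.07221 A

Apply KCL at each of the 4 non-ground nodes and solve the resulting linear system.
Node n1: branches {R1, R2, R4, R5, R6, L2, R8, R9} → V_1 = 0.09897
Node n2: branches {R1, R5, C1, L2, I1, I2, R10, V1} → V_2 = 0.09897
Node n3: branches {R2, L1, C1, I2, V1} → V_3 = -2.421
Node n4: branches {R3, R4, L1, R7, R8, R9, R10} → V_4 = -2.421
Source currents: i(L1)=2.889, i(L2)=0.9771, i(V1)=-2.883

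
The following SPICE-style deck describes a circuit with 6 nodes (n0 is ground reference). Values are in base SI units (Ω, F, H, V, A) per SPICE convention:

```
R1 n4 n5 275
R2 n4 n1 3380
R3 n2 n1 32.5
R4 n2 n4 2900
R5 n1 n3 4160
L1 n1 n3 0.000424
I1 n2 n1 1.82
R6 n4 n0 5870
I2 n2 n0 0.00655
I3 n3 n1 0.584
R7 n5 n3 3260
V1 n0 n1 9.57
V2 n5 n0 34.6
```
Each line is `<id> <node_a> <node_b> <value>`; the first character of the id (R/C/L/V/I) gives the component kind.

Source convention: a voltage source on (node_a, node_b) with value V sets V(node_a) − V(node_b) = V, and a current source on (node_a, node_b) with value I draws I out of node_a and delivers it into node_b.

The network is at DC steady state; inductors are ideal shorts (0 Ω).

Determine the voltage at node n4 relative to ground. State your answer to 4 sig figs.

Apply KCL at each of the 5 non-ground nodes and solve the resulting linear system.
Node n1: branches {R2, R3, R5, L1, I1, I3, V1} → V_1 = -9.570
Node n2: branches {R3, R4, I1, I2} → V_2 = -67.92
Node n3: branches {R5, L1, I3, R7} → V_3 = -9.570
Node n4: branches {R1, R2, R4, R6} → V_4 = 22.39
Node n5: branches {R1, R7, V2} → V_5 = 34.60
Source currents: i(L1)=0.5705, i(V1)=-0.04759, i(V2)=-0.05796

22.39 V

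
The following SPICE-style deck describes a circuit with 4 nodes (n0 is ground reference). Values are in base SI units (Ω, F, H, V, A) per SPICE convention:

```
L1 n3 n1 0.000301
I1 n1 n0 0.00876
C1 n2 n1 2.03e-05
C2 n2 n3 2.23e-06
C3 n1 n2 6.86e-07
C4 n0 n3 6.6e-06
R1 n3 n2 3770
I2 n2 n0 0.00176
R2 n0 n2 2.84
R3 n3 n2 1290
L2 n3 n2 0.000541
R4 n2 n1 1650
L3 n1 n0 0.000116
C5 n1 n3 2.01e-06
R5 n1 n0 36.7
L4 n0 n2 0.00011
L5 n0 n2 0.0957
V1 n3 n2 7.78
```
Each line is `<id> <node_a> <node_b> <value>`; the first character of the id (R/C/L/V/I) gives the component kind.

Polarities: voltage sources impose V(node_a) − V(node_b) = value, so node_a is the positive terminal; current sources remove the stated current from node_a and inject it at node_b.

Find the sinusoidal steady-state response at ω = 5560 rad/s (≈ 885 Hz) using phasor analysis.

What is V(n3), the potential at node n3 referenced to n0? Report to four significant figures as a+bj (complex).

MNA unknowns: 3 node voltages V₁..V_3 plus 1 source current (V1)
L1: Y=0.000-0.5975j on G[3,1]
I1: z[1]−=0.00876, z[0]+=0.00876
C1: Y=0.000+0.1129j on G[2,1]
C2: Y=0.000+0.01240j on G[2,3]
C3: Y=0.000+0.003814j on G[1,2]
C4: Y=0.000+0.03670j on G[0,3]
R1: Y=0.0002653+0.000j on G[3,2]
I2: z[2]−=0.00176, z[0]+=0.00176
R2: Y=0.3521+0.000j on G[0,2]
R3: Y=0.0007752+0.000j on G[3,2]
L2: Y=0.000-0.3325j on G[3,2]
R4: Y=0.0006061+0.000j on G[2,1]
L3: Y=0.000-1.550j on G[1,0]
C5: Y=0.000+0.01118j on G[1,3]
R5: Y=0.02725+0.000j on G[1,0]
L4: Y=0.000-1.635j on G[0,2]
L5: Y=0.000-0.001879j on G[0,2]
V1: row V3−V2=7.78, i_V1 at 3,2
solve → V1=1.889+0.03385j, V2=-1.590+0.2783j, V3=6.190+0.2783j
aux → i_V1=-0.1412+4.785j

6.190+0.2783j V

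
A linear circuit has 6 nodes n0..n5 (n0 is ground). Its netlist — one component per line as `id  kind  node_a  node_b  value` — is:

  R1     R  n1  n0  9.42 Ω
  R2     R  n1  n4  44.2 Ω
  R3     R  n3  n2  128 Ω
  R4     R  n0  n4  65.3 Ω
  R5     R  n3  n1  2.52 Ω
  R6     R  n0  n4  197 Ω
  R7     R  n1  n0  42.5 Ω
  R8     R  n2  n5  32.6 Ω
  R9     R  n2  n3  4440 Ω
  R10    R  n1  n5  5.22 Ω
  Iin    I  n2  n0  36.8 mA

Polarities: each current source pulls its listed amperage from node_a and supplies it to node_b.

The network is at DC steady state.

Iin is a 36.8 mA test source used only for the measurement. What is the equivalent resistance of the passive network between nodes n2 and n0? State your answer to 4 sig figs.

R_eq = 36.26 Ω

MNA unknowns: 5 node voltages V₁..V_5
R1: Y=0.1062 on G[1,0]
R2: Y=0.02262 on G[1,4]
R3: Y=0.007812 on G[3,2]
R4: Y=0.01531 on G[0,4]
R5: Y=0.3968 on G[3,1]
R6: Y=0.005076 on G[0,4]
R7: Y=0.02353 on G[1,0]
R8: Y=0.03067 on G[2,5]
R9: Y=0.0002252 on G[2,3]
R10: Y=0.1916 on G[1,5]
Iin: z[2]−=0.0368, z[0]+=0.0368
solve → V1=-0.2621, V2=-1.334, V3=-0.2834, V4=-0.1379, V5=-0.4101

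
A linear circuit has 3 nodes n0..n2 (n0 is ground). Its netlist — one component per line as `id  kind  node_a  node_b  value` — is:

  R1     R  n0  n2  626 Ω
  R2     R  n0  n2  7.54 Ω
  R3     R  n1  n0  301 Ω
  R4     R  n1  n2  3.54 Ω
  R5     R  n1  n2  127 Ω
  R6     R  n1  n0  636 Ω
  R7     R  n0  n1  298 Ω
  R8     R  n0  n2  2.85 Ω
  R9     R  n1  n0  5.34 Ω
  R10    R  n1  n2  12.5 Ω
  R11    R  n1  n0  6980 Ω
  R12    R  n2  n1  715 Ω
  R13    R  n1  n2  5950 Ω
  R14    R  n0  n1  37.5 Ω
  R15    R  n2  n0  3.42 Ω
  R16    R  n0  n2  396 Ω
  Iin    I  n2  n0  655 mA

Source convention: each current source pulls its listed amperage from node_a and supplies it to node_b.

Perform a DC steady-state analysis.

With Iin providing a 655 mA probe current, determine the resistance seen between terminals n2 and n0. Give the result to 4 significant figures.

R_eq = 1.088 Ω

Apply KCL at each of the 2 non-ground nodes and solve the resulting linear system.
Node n1: branches {R3, R4, R5, R6, R7, R9, R10, R11, R12, R13, R14} → V_1 = -0.4460
Node n2: branches {R1, R2, R4, R5, R8, R10, R12, R13, R15, R16, Iin} → V_2 = -0.7126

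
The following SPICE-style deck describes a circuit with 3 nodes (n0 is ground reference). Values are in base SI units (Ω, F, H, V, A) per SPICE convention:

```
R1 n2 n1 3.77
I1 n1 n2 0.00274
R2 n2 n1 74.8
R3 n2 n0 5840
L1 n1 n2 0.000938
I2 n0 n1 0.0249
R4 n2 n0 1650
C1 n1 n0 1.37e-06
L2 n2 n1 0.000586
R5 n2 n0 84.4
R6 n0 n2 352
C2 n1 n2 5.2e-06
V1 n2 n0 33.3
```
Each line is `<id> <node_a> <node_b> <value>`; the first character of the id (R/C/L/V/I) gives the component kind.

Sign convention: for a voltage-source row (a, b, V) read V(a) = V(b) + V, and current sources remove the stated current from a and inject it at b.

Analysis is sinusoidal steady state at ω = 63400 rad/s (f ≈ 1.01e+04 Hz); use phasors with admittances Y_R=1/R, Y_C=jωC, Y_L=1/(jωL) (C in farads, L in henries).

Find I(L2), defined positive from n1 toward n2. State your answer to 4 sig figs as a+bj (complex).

-0.1012+0.1332j A

MNA unknowns: 2 node voltages V₁..V_2 plus 1 source current (V1)
R1: Y=0.2653+0.000j on G[2,1]
I1: z[1]−=0.00274, z[2]+=0.00274
R2: Y=0.01337+0.000j on G[2,1]
R3: Y=0.0001712+0.000j on G[2,0]
L1: Y=0.000-0.01682j on G[1,2]
I2: z[0]−=0.0249, z[1]+=0.0249
R4: Y=0.0006061+0.000j on G[2,0]
C1: Y=0.000+0.08686j on G[1,0]
L2: Y=0.000-0.02692j on G[2,1]
R5: Y=0.01185+0.000j on G[2,0]
R6: Y=0.002841+0.000j on G[0,2]
C2: Y=0.000+0.3297j on G[1,2]
V1: row V2−V0=33.3, i_V1 at 2,0
solve → V1=28.35-3.758j, V2=33.30+0.000j
aux → i_V1=-0.8166-2.462j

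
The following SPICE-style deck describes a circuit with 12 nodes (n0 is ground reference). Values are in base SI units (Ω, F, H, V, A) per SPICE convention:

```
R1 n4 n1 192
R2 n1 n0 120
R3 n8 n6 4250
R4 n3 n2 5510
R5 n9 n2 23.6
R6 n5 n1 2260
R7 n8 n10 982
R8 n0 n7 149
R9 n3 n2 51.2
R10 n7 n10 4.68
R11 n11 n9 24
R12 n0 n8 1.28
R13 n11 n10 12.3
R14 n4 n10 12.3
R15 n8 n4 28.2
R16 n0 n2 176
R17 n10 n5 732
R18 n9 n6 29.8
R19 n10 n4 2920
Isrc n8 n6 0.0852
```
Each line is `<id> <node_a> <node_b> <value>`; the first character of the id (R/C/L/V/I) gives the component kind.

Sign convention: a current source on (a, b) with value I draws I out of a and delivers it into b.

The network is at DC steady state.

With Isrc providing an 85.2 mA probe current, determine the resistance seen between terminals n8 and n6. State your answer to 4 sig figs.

R_eq = 78.05 Ω

MNA unknowns: 11 node voltages V₁..V_11
R1: Y=0.005208 on G[4,1]
R2: Y=0.008333 on G[1,0]
R3: Y=0.0002353 on G[8,6]
R4: Y=0.0001815 on G[3,2]
R5: Y=0.04237 on G[9,2]
R6: Y=0.0004425 on G[5,1]
R7: Y=0.001018 on G[8,10]
R8: Y=0.006711 on G[0,7]
R9: Y=0.01953 on G[3,2]
R10: Y=0.2137 on G[7,10]
R11: Y=0.04167 on G[11,9]
R12: Y=0.7812 on G[0,8]
R13: Y=0.08130 on G[11,10]
R14: Y=0.08130 on G[4,10]
R15: Y=0.03546 on G[8,4]
R16: Y=0.005682 on G[0,2]
R17: Y=0.001366 on G[10,5]
R18: Y=0.03356 on G[9,6]
R19: Y=0.0003425 on G[10,4]
Isrc: z[8]−=0.0852, z[6]+=0.0852
solve → V1=0.5035, V2=3.625, V3=3.625, V4=1.224, V5=1.500, V6=6.603, V7=1.767, V8=-0.04691, V9=4.111, V10=1.823, V11=2.598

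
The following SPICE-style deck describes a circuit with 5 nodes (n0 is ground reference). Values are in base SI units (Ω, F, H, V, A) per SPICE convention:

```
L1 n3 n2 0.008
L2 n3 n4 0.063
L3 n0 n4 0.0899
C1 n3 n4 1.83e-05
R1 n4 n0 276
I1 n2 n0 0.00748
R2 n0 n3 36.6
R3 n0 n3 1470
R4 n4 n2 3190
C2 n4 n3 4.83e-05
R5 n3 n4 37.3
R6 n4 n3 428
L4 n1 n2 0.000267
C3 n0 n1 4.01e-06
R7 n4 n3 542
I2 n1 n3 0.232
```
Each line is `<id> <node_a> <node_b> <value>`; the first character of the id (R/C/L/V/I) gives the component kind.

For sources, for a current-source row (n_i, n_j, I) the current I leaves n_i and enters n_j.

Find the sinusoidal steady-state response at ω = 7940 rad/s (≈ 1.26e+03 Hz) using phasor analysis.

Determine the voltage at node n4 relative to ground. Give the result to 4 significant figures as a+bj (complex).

7.205+7.083j V

Apply KCL at each of the 4 non-ground nodes and solve the resulting linear system.
Node n1: branches {L4, C3, I2} → V_1 = -6.653+7.733j
Node n2: branches {L1, I1, R4, L4} → V_2 = -6.204+7.703j
Node n3: branches {L1, L2, C1, R2, R3, C2, R5, R6, R7, I2} → V_3 = 7.239+7.008j
Node n4: branches {L2, L3, C1, R1, R4, C2, R5, R6, R7} → V_4 = 7.205+7.083j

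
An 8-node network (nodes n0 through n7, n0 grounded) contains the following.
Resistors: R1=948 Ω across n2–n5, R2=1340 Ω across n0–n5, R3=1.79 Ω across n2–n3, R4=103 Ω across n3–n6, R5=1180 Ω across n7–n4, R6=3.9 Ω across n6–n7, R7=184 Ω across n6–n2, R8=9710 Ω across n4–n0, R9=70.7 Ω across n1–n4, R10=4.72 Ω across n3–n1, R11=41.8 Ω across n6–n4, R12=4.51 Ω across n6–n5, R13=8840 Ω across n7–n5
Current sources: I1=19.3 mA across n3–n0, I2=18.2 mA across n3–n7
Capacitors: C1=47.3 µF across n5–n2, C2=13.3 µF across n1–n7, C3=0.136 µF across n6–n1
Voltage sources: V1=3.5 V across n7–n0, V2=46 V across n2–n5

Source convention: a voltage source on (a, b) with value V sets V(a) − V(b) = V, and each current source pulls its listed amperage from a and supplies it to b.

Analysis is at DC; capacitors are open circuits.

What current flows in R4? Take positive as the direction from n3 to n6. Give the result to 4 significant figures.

0.3895 A

Element admittances at DC:
  Y(R1) = 0.001055 S between n2,n5
  I1: injects 0.0193 A into n0 (from n3)
  Y(R2) = 0.0007463 S between n0,n5
  Y(R3) = 0.5587 S between n2,n3
  Y(R4) = 0.009709 S between n3,n6
  Y(R5) = 0.0008475 S between n7,n4
  Y(R6) = 0.2564 S between n6,n7
  Y(R7) = 0.005435 S between n6,n2
  Y(C1) = 0.000 S between n5,n2
  Y(R8) = 0.0001030 S between n4,n0
  Y(R9) = 0.01414 S between n1,n4
  Y(R10) = 0.2119 S between n3,n1
  Y(R11) = 0.02392 S between n6,n4
  Y(C2) = 0.000 S between n1,n7
  Y(C3) = 0.000 S between n6,n1
  I2: injects 0.0182 A into n7 (from n3)
  Y(R12) = 0.2217 S between n6,n5
  Y(R13) = 0.0001131 S between n7,n5
  V1: constraint V(n7)−V(n0) = 3.5
  V2: constraint V(n2)−V(n5) = 46
Assemble and solve the 9×9 MNA system:
  V(n1)=41.78  V(n2)=44.81  V(n3)=43.42  V(n4)=17.25  V(n5)=-1.194  V(n6)=3.307  V(n7)=3.500
  i(V1)=-0.02019  i(V2)=-1.048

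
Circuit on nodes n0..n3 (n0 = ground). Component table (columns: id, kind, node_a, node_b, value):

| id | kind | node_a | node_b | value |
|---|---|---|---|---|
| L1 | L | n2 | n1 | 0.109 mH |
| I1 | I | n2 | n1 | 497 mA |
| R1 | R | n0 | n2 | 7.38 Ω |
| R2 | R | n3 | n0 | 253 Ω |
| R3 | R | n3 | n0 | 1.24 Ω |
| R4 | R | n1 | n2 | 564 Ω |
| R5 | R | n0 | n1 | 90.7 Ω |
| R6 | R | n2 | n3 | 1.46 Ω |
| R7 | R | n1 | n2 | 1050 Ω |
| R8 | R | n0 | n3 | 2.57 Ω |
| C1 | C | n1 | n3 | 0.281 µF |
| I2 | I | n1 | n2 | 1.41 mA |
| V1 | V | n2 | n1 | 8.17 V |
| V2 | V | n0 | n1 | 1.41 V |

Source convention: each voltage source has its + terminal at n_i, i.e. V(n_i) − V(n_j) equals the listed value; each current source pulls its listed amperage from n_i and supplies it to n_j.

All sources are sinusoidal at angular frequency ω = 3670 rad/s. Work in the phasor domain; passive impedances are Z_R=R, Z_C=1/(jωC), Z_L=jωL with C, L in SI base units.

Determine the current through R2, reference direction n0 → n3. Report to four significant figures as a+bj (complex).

-0.009712+8.365e-06j A

Element admittances at ω=3670 rad/s:
  Y(L1) = 0.000-2.500j S between n2,n1
  I1: injects 0.497 A into n1 (from n2)
  Y(R1) = 0.1355+0.000j S between n0,n2
  Y(R2) = 0.003953+0.000j S between n3,n0
  Y(R3) = 0.8065+0.000j S between n3,n0
  Y(R4) = 0.001773+0.000j S between n1,n2
  Y(R5) = 0.01103+0.000j S between n0,n1
  Y(R6) = 0.6849+0.000j S between n2,n3
  Y(R7) = 0.0009524+0.000j S between n1,n2
  Y(R8) = 0.3891+0.000j S between n0,n3
  Y(C1) = 0.000+0.001031j S between n1,n3
  I2: injects 0.00141 A into n2 (from n1)
  V1: constraint V(n2)−V(n1) = 8.17
  V2: constraint V(n0)−V(n1) = 1.41
Assemble and solve the 5×5 MNA system:
  V(n1)=-1.410+0.000j  V(n2)=6.760+0.000j  V(n3)=2.457-0.002116j
  i(V1)=-4.381+20.42j  i(V2)=3.848-0.002538j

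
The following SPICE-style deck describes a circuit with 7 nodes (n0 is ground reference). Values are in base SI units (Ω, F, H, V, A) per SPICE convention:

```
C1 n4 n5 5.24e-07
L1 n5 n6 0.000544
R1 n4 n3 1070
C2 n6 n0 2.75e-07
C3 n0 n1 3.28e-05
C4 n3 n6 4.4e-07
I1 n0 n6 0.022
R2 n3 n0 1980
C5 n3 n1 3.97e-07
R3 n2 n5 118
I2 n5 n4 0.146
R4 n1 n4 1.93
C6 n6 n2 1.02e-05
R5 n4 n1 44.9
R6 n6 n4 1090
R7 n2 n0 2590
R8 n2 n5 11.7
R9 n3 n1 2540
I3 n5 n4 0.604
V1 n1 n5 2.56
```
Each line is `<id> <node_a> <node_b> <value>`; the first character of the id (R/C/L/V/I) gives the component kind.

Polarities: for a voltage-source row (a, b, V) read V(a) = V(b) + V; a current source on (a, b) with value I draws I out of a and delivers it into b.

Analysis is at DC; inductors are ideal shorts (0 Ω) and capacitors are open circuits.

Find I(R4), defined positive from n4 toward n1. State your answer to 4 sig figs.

MNA unknowns: 6 node voltages V₁..V_6 plus 2 source currents (L1, V1)
C1: Y=0.000 on G[4,5]
L1: row V5−V6=0, i_L1 at 5,6
R1: Y=0.0009346 on G[4,3]
C2: Y=0.000 on G[6,0]
C3: Y=0.000 on G[0,1]
C4: Y=0.000 on G[3,6]
I1: z[0]−=0.022, z[6]+=0.022
R2: Y=0.0005051 on G[3,0]
C5: Y=0.000 on G[3,1]
R3: Y=0.008475 on G[2,5]
I2: z[5]−=0.146, z[4]+=0.146
R4: Y=0.5181 on G[1,4]
C6: Y=0.000 on G[6,2]
R5: Y=0.02227 on G[4,1]
R6: Y=0.0009174 on G[6,4]
R7: Y=0.0003861 on G[2,0]
R8: Y=0.08547 on G[2,5]
R9: Y=0.0003937 on G[3,1]
I3: z[5]−=0.604, z[4]+=0.604
V1: row V1−V5=2.56, i_V1 at 1,5
solve → V1=30.16, V2=27.49, V3=22.55, V4=31.53, V5=27.60, V6=27.60
aux → i_L1=-0.02560, i_V1=0.7350

0.7076 A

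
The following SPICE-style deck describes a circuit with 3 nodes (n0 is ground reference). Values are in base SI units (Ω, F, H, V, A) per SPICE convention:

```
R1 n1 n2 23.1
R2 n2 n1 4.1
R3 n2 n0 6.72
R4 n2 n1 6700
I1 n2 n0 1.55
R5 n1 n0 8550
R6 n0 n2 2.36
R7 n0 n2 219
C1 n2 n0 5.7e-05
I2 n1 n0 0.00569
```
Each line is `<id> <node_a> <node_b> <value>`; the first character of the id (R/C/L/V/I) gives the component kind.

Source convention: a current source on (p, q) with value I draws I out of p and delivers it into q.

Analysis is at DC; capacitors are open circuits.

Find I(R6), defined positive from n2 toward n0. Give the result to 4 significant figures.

-1.142 A

Apply KCL at each of the 2 non-ground nodes and solve the resulting linear system.
Node n1: branches {R1, R2, R4, R5, I2} → V_1 = -2.714
Node n2: branches {R1, R2, R3, R4, I1, R6, R7, C1} → V_2 = -2.695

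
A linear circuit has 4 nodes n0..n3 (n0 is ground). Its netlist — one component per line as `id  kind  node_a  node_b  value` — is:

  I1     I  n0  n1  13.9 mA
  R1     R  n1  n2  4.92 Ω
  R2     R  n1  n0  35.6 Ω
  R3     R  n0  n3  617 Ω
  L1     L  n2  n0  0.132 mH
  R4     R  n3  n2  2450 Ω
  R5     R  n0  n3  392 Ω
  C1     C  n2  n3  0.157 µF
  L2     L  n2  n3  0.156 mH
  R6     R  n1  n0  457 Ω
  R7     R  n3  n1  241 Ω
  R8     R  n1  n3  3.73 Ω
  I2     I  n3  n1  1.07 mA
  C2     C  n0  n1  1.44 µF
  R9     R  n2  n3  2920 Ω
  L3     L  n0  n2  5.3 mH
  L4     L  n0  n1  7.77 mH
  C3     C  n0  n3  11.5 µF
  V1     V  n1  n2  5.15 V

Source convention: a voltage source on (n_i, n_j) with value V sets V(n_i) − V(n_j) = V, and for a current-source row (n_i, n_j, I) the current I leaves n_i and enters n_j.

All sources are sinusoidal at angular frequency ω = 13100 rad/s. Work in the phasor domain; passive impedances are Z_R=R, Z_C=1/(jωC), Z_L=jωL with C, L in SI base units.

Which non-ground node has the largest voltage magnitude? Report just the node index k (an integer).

1

MNA unknowns: 3 node voltages V₁..V_3 plus 1 source current (V1)
I1: z[0]−=0.0139, z[1]+=0.0139
R1: Y=0.2033+0.000j on G[1,2]
R2: Y=0.02809+0.000j on G[1,0]
R3: Y=0.001621+0.000j on G[0,3]
L1: Y=0.000-0.5783j on G[2,0]
R4: Y=0.0004082+0.000j on G[3,2]
R5: Y=0.002551+0.000j on G[0,3]
C1: Y=0.000+0.002057j on G[2,3]
L2: Y=0.000-0.4893j on G[2,3]
R6: Y=0.002188+0.000j on G[1,0]
R7: Y=0.004149+0.000j on G[3,1]
R8: Y=0.2681+0.000j on G[1,3]
I2: z[3]−=0.00107, z[1]+=0.00107
C2: Y=0.000+0.01886j on G[0,1]
R9: Y=0.0003425+0.000j on G[2,3]
L3: Y=0.000-0.01440j on G[0,2]
L4: Y=0.000-0.009824j on G[0,1]
C3: Y=0.000+0.1507j on G[0,3]
V1: row V1−V2=5.15, i_V1 at 1,2
solve → V1=6.143+0.3899j, V2=0.9925+0.3899j, V3=3.382+2.747j
aux → i_V1=-1.966+0.5743j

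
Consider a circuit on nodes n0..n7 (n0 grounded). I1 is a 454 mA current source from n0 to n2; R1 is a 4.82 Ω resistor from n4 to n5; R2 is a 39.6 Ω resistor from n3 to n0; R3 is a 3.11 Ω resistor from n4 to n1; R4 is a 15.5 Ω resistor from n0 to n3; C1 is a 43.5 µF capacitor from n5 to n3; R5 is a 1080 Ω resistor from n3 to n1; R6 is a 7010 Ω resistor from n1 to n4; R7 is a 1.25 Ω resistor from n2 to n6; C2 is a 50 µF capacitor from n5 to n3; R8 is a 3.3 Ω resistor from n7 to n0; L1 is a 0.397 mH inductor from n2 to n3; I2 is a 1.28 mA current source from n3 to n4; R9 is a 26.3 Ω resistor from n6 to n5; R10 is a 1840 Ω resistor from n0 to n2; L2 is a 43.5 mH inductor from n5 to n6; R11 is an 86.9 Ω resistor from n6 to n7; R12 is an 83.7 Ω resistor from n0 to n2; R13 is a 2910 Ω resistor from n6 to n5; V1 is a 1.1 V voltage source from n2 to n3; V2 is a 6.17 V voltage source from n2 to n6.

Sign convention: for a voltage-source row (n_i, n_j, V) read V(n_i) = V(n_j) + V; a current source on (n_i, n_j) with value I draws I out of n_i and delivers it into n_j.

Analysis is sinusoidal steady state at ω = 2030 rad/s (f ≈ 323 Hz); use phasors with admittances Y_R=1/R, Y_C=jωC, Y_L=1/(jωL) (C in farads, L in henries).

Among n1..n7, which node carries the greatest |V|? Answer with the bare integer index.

MNA unknowns: 7 node voltages V₁..V_7 plus 2 source currents (V1, V2)
I1: z[0]−=0.454, z[2]+=0.454
R1: Y=0.2075+0.000j on G[4,5]
R2: Y=0.02525+0.000j on G[3,0]
R3: Y=0.3215+0.000j on G[4,1]
R4: Y=0.06452+0.000j on G[0,3]
C1: Y=0.000+0.08830j on G[5,3]
R5: Y=0.0009259+0.000j on G[3,1]
R6: Y=0.0001427+0.000j on G[1,4]
R7: Y=0.8000+0.000j on G[2,6]
C2: Y=0.000+0.1015j on G[5,3]
R8: Y=0.3030+0.000j on G[7,0]
L1: Y=0.000-1.241j on G[2,3]
I2: z[3]−=0.00128, z[4]+=0.00128
R9: Y=0.03802+0.000j on G[6,5]
R10: Y=0.0005435+0.000j on G[0,2]
L2: Y=0.000-0.01132j on G[5,6]
R11: Y=0.01151+0.000j on G[6,7]
R12: Y=0.01195+0.000j on G[0,2]
R13: Y=0.0003436+0.000j on G[6,5]
V1: row V2−V3=1.1, i_V1 at 2,3
V2: row V2−V6=6.17, i_V2 at 2,6
solve → V1=4.465+1.092j, V2=5.480+0.000j, V3=4.380+0.000j, V4=4.465+1.095j, V5=4.460+1.100j, V6=-0.6899+0.000j, V7=-0.02524+0.000j
aux → i_V1=0.6032+1.349j, i_V2=-5.154+0.01610j

2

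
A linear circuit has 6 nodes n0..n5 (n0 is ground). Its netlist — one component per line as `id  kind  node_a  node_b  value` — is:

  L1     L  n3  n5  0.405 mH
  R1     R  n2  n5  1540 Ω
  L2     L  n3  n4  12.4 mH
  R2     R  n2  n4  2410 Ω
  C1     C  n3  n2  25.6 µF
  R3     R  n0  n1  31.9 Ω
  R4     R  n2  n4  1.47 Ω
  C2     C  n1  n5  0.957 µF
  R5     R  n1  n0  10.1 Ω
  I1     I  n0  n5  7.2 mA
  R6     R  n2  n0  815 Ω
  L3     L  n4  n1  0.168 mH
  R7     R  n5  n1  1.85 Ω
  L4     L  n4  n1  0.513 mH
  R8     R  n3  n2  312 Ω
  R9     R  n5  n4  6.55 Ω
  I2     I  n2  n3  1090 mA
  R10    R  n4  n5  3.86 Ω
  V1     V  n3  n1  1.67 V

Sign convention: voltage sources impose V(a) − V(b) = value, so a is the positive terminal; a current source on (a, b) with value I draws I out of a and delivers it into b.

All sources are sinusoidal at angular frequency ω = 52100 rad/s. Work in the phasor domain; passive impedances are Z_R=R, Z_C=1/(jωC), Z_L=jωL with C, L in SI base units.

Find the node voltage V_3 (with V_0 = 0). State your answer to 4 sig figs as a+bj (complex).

1.710-0.01031j V

MNA unknowns: 5 node voltages V₁..V_5 plus 1 source current (V1)
L1: Y=0.000-0.04739j on G[3,5]
R1: Y=0.0006494+0.000j on G[2,5]
L2: Y=0.000-0.001548j on G[3,4]
R2: Y=0.0004149+0.000j on G[2,4]
C1: Y=0.000+1.334j on G[3,2]
R3: Y=0.03135+0.000j on G[0,1]
R4: Y=0.6803+0.000j on G[2,4]
C2: Y=0.000+0.04986j on G[1,5]
R5: Y=0.09901+0.000j on G[1,0]
I1: z[0]−=0.0072, z[5]+=0.0072
R6: Y=0.001227+0.000j on G[2,0]
L3: Y=0.000-0.1142j on G[4,1]
R7: Y=0.5405+0.000j on G[5,1]
L4: Y=0.000-0.03741j on G[4,1]
R8: Y=0.003205+0.000j on G[3,2]
R9: Y=0.1527+0.000j on G[5,4]
I2: z[2]−=1.09, z[3]+=1.09
R10: Y=0.2591+0.000j on G[4,5]
V1: row V3−V1=1.67, i_V1 at 3,1
solve → V1=0.03990-0.01031j, V2=1.629+1.096j, V3=1.710-0.01031j, V4=1.067+0.9444j, V5=0.4931+0.3187j
aux → i_V1=-0.3682-0.04606j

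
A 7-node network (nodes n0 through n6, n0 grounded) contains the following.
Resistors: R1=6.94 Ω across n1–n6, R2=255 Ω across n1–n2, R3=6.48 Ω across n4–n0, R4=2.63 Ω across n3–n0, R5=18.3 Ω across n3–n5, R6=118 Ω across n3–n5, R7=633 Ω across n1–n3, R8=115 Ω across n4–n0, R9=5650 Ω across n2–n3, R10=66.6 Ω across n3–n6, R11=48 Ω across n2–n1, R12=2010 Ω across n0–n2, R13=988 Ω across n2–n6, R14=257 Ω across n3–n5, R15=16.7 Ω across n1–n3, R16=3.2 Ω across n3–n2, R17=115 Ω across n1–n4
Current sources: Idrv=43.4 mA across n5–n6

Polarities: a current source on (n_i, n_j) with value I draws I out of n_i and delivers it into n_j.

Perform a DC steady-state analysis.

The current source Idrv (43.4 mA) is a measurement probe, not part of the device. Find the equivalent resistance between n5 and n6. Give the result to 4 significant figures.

R_eq = 28.76 Ω

Element admittances at DC:
  Y(R1) = 0.1441 S between n1,n6
  Y(R2) = 0.003922 S between n1,n2
  Y(R3) = 0.1543 S between n4,n0
  Y(R4) = 0.3802 S between n3,n0
  Y(R5) = 0.05464 S between n3,n5
  Y(R6) = 0.008475 S between n3,n5
  Y(R7) = 0.001580 S between n1,n3
  Y(R8) = 0.008696 S between n4,n0
  Y(R9) = 0.0001770 S between n2,n3
  Y(R10) = 0.01502 S between n3,n6
  Y(R11) = 0.02083 S between n2,n1
  Y(R12) = 0.0004975 S between n0,n2
  Y(R13) = 0.001012 S between n2,n6
  Y(R14) = 0.003891 S between n3,n5
  Y(R15) = 0.05988 S between n1,n3
  Y(R16) = 0.3125 S between n3,n2
  Y(R17) = 0.008696 S between n1,n4
  Idrv: injects 0.0434 A into n6 (from n5)
Assemble and solve the 6×6 MNA system:
  V(n1)=0.3582  V(n2)=0.02073  V(n3)=-0.007804  V(n4)=0.01814  V(n5)=-0.6555  V(n6)=0.5928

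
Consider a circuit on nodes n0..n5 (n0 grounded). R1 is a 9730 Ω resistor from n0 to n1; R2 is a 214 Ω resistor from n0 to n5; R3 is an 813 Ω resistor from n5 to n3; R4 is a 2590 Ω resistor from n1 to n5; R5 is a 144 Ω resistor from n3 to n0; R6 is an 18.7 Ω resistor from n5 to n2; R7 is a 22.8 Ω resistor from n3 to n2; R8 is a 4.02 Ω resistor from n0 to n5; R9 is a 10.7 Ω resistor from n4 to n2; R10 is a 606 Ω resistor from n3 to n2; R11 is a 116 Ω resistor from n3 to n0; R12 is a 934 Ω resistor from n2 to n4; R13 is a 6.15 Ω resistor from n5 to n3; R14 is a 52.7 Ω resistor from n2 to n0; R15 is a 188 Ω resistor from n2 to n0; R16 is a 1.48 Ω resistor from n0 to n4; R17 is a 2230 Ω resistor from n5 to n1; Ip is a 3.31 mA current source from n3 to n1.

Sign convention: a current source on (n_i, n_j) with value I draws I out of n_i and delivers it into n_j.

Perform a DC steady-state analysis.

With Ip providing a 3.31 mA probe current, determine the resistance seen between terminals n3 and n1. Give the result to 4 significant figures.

MNA unknowns: 5 node voltages V₁..V_5
R1: Y=0.0001028 on G[0,1]
R2: Y=0.004673 on G[0,5]
R3: Y=0.001230 on G[5,3]
R4: Y=0.0003861 on G[1,5]
R5: Y=0.006944 on G[3,0]
R6: Y=0.05348 on G[5,2]
R7: Y=0.04386 on G[3,2]
R8: Y=0.2488 on G[0,5]
R9: Y=0.09346 on G[4,2]
R10: Y=0.001650 on G[3,2]
R11: Y=0.008621 on G[3,0]
R12: Y=0.001071 on G[2,4]
R13: Y=0.1626 on G[5,3]
R14: Y=0.01898 on G[2,0]
R15: Y=0.005319 on G[2,0]
R16: Y=0.6757 on G[0,4]
R17: Y=0.0004484 on G[5,1]
Ip: z[3]−=0.00331, z[1]+=0.00331
solve → V1=3.532, V2=-0.003061, V3=-0.01478, V4=-0.0003757, V5=0.0007702

R_eq = 1072. Ω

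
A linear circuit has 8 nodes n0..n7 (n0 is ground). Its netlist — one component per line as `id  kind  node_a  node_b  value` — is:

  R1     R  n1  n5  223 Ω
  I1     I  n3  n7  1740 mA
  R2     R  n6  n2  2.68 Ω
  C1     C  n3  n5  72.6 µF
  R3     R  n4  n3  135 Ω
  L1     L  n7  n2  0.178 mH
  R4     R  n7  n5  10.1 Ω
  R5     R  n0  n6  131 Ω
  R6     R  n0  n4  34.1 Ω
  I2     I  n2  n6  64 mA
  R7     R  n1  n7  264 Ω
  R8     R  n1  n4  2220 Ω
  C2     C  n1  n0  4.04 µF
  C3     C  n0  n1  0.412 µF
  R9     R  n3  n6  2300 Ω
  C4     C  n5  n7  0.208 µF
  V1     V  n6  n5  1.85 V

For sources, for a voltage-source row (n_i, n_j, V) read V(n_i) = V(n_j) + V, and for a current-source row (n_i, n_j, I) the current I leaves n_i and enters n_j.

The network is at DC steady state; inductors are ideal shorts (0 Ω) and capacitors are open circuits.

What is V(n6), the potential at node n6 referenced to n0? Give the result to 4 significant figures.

Element admittances at DC:
  Y(R1) = 0.004484 S between n1,n5
  I1: injects 1.74 A into n7 (from n3)
  Y(R2) = 0.3731 S between n6,n2
  Y(C1) = 0.000 S between n3,n5
  Y(R3) = 0.007407 S between n4,n3
  L1: short n7↔n2 (DC inductor)
  Y(R4) = 0.09901 S between n7,n5
  Y(R5) = 0.007634 S between n0,n6
  Y(R6) = 0.02933 S between n0,n4
  I2: injects 0.064 A into n6 (from n2)
  Y(R7) = 0.003788 S between n1,n7
  Y(R8) = 0.0004505 S between n1,n4
  Y(C2) = 0.000 S between n1,n0
  Y(C3) = 0.000 S between n0,n1
  Y(R9) = 0.0004348 S between n3,n6
  Y(C4) = 0.000 S between n5,n7
  V1: constraint V(n6)−V(n5) = 1.85
Assemble and solve the 9×9 MNA system:
  V(n1)=177.2  V(n2)=192.2  V(n3)=-257.9  V(n4)=-49.23  V(n5)=187.3  V(n6)=189.1  V(n7)=192.2
  i(L1)=1.199  i(V1)=-0.4391

189.1 V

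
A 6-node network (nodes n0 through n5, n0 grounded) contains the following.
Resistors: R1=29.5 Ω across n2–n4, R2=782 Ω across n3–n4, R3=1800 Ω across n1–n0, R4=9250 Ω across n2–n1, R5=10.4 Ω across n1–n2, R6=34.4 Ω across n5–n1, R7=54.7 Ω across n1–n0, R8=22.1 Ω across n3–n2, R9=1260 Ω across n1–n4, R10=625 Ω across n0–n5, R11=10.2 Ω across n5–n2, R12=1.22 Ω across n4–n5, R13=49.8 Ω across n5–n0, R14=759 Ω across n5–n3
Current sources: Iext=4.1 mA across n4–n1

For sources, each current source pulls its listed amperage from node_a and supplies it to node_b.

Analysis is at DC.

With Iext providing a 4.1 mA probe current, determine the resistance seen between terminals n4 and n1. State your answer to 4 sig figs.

MNA unknowns: 5 node voltages V₁..V_5
R1: Y=0.03390 on G[2,4]
R2: Y=0.001279 on G[3,4]
R3: Y=0.0005556 on G[1,0]
R4: Y=0.0001081 on G[2,1]
R5: Y=0.09615 on G[1,2]
R6: Y=0.02907 on G[5,1]
R7: Y=0.01828 on G[1,0]
R8: Y=0.04525 on G[3,2]
R9: Y=0.0007937 on G[1,4]
R10: Y=0.001600 on G[0,5]
R11: Y=0.09804 on G[5,2]
R12: Y=0.8197 on G[4,5]
R13: Y=0.02008 on G[5,0]
R14: Y=0.001318 on G[5,3]
Iext: z[4]−=0.0041, z[1]+=0.0041
solve → V1=0.02250, V2=-0.002618, V3=-0.003645, V4=-0.02360, V5=-0.01955

R_eq = 11.24 Ω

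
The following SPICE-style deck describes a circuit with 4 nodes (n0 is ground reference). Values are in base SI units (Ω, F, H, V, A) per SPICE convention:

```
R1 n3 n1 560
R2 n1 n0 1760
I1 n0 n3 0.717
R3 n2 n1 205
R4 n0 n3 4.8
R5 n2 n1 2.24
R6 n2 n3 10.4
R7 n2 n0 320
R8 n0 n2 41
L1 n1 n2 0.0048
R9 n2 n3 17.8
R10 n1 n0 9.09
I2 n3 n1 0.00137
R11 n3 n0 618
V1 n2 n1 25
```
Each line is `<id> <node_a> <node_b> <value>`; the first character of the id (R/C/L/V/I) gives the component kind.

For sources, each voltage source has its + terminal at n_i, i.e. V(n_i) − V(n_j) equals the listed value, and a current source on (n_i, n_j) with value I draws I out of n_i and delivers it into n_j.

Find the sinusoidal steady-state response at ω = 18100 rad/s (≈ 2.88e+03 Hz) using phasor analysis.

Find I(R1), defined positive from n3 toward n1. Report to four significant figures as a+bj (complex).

MNA unknowns: 3 node voltages V₁..V_3 plus 1 source current (V1)
R1: Y=0.001786+0.000j on G[3,1]
R2: Y=0.0005682+0.000j on G[1,0]
I1: z[0]−=0.717, z[3]+=0.717
R3: Y=0.004878+0.000j on G[2,1]
R4: Y=0.2083+0.000j on G[0,3]
R5: Y=0.4464+0.000j on G[2,1]
R6: Y=0.09615+0.000j on G[2,3]
R7: Y=0.003125+0.000j on G[2,0]
R8: Y=0.02439+0.000j on G[0,2]
L1: Y=0.000-0.01151j on G[1,2]
R9: Y=0.05618+0.000j on G[2,3]
R10: Y=0.1100+0.000j on G[1,0]
I2: z[3]−=0.00137, z[1]+=0.00137
R11: Y=0.001618+0.000j on G[3,0]
V1: row V2−V1=25, i_V1 at 2,1
solve → V1=-11.37+0.000j, V2=13.63+0.000j, V3=7.615+0.000j
aux → i_V1=-12.57+0.2878j

0.03389+0.000j A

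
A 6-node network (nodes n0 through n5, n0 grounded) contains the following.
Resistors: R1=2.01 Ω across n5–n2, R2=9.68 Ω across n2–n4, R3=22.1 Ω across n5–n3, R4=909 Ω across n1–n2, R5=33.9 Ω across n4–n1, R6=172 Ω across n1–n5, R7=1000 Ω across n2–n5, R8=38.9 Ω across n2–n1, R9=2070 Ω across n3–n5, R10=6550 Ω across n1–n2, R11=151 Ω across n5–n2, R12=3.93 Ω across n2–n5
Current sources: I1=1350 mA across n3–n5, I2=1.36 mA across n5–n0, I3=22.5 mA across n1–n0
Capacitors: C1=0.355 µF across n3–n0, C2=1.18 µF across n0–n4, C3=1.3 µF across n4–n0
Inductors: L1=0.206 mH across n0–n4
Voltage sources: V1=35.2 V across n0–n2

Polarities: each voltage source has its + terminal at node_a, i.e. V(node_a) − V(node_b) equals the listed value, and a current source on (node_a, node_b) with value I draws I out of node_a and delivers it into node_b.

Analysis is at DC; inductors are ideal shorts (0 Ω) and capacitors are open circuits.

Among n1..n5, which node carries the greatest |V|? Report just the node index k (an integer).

3

MNA unknowns: 5 node voltages V₁..V_5 plus 2 source currents (L1, V1)
R1: Y=0.4975 on G[5,2]
I1: z[3]−=1.35, z[5]+=1.35
R2: Y=0.1033 on G[2,4]
R3: Y=0.04525 on G[5,3]
C1: Y=0.000 on G[3,0]
R4: Y=0.001100 on G[1,2]
R5: Y=0.02950 on G[4,1]
C2: Y=0.000 on G[0,4]
C3: Y=0.000 on G[4,0]
L1: row V0−V4=0, i_L1 at 0,4
I2: z[5]−=0.00136, z[0]+=0.00136
R6: Y=0.005814 on G[1,5]
R7: Y=0.001000 on G[2,5]
R8: Y=0.02571 on G[2,1]
R9: Y=0.0004831 on G[3,5]
R10: Y=0.0001527 on G[1,2]
R11: Y=0.006623 on G[5,2]
R12: Y=0.2545 on G[2,5]
I3: z[1]−=0.0225, z[0]+=0.0225
V1: row V0−V2=35.2, i_V1 at 0,2
solve → V1=-18.88, V2=-35.20, V3=-64.60, V4=0.000, V5=-35.08
aux → i_L1=4.193, i_V1=-4.169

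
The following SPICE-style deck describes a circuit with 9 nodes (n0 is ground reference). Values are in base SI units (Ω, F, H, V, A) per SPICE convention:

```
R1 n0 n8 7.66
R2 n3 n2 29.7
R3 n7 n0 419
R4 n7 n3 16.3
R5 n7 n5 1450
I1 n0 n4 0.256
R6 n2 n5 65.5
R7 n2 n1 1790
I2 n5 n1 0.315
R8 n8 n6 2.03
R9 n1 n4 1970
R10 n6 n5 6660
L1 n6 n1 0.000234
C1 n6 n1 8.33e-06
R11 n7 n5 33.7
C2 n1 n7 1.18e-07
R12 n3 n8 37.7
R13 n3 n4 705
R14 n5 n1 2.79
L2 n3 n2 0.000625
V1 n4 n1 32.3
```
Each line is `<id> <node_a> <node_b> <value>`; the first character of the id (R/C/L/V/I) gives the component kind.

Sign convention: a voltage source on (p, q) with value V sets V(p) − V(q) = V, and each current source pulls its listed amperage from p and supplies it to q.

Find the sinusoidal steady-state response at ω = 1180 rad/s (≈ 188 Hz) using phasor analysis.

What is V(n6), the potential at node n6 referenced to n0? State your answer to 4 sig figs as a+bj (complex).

2.405-0.003022j V

Apply KCL at each of the 8 non-ground nodes and solve the resulting linear system.
Node n1: branches {R7, I2, R9, L1, C1, C2, R14, V1} → V_1 = 2.405+0.06283j
Node n2: branches {R2, R6, R7, L2} → V_2 = 2.423+0.02736j
Node n3: branches {R2, R4, R12, R13, L2} → V_3 = 2.423+0.03657j
Node n4: branches {I1, R9, R13, V1} → V_4 = 34.71+0.06283j
Node n5: branches {R5, R6, I2, R10, R11, R14} → V_5 = 1.604+0.06002j
Node n6: branches {R8, R10, L1, C1} → V_6 = 2.405-0.003022j
Node n7: branches {R3, R4, R5, R11, C2} → V_7 = 2.097+0.04367j
Node n8: branches {R1, R8, R12} → V_8 = 1.923-0.0007983j
Source currents: i(V1)=0.1938-3.725e-05j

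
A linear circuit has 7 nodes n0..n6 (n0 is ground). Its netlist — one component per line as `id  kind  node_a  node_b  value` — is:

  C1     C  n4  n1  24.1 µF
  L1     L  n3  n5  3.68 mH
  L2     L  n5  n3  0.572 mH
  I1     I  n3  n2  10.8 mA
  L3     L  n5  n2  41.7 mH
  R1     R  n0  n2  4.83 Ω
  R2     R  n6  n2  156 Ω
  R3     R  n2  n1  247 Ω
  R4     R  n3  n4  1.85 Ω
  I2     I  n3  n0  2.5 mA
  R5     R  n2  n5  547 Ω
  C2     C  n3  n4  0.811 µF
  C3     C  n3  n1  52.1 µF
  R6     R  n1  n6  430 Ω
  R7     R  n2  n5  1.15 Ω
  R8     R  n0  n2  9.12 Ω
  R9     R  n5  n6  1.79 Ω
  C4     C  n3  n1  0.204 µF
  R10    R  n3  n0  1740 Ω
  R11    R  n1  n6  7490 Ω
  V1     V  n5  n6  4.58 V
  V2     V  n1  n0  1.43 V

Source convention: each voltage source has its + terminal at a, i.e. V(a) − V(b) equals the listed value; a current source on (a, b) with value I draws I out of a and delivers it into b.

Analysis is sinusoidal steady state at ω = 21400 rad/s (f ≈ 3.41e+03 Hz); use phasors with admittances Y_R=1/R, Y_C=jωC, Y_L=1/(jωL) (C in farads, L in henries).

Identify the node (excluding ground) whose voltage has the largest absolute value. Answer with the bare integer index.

MNA unknowns: 6 node voltages V₁..V_6 plus 2 source currents (V1, V2)
C1: Y=0.000+0.5157j on G[4,1]
L1: Y=0.000-0.01270j on G[3,5]
L2: Y=0.000-0.08169j on G[5,3]
I1: z[3]−=0.0108, z[2]+=0.0108
L3: Y=0.000-0.001121j on G[5,2]
R1: Y=0.2070+0.000j on G[0,2]
R2: Y=0.006410+0.000j on G[6,2]
R3: Y=0.004049+0.000j on G[2,1]
R4: Y=0.5405+0.000j on G[3,4]
I2: z[3]−=0.0025, z[0]+=0.0025
R5: Y=0.001828+0.000j on G[2,5]
C2: Y=0.000+0.01736j on G[3,4]
C3: Y=0.000+1.115j on G[3,1]
R6: Y=0.002326+0.000j on G[1,6]
R7: Y=0.8696+0.000j on G[2,5]
R8: Y=0.1096+0.000j on G[0,2]
R9: Y=0.5587+0.000j on G[5,6]
C4: Y=0.000+0.004366j on G[3,1]
R10: Y=0.0005747+0.000j on G[3,0]
R11: Y=0.0001335+0.000j on G[1,6]
V1: row V5−V6=4.58, i_V1 at 5,6
V2: row V1−V0=1.43, i_V2 at 1,0
solve → V1=1.430+0.000j, V2=0.2461-0.3340j, V3=1.498+0.05721j, V4=1.493-0.002793j, V5=0.3508-0.4559j, V6=-4.229-0.4559j
aux → i_V1=-2.601-0.001903j, i_V2=-0.08131+0.1057j

6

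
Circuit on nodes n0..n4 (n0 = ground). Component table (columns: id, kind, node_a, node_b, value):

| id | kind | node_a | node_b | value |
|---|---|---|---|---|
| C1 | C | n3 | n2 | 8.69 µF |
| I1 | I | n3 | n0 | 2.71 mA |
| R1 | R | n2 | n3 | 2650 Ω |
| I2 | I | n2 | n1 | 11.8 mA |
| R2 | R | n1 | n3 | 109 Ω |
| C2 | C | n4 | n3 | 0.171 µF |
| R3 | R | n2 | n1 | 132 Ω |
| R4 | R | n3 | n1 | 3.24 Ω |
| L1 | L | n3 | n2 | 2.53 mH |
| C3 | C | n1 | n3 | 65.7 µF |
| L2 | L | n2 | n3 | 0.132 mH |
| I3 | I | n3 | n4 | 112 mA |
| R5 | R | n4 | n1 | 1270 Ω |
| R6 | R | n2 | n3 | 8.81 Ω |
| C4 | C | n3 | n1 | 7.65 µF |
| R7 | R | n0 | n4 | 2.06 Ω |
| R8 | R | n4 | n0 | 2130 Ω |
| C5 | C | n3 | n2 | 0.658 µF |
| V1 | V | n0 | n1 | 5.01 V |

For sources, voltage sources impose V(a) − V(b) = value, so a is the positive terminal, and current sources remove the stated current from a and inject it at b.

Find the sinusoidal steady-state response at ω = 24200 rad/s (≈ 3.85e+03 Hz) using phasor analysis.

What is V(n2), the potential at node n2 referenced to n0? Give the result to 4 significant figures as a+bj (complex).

Element admittances at ω=24200 rad/s:
  Y(C1) = 0.000+0.2103j S between n3,n2
  I1: injects 0.00271 A into n0 (from n3)
  Y(R1) = 0.0003774+0.000j S between n2,n3
  I2: injects 0.0118 A into n1 (from n2)
  Y(R2) = 0.009174+0.000j S between n1,n3
  Y(C2) = 0.000+0.004138j S between n4,n3
  Y(R3) = 0.007576+0.000j S between n2,n1
  Y(R4) = 0.3086+0.000j S between n3,n1
  Y(L1) = 0.000-0.01633j S between n3,n2
  Y(C3) = 0.000+1.590j S between n1,n3
  Y(L2) = 0.000-0.3130j S between n2,n3
  I3: injects 0.112 A into n4 (from n3)
  Y(R5) = 0.0007874+0.000j S between n4,n1
  Y(R6) = 0.1135+0.000j S between n2,n3
  Y(C4) = 0.000+0.1851j S between n3,n1
  Y(R7) = 0.4854+0.000j S between n0,n4
  Y(R8) = 0.0004695+0.000j S between n4,n0
  Y(C5) = 0.000+0.01592j S between n3,n2
  V1: constraint V(n0)−V(n1) = 5.01
Assemble and solve the 5×5 MNA system:
  V(n1)=-5.010+0.000j  V(n2)=-5.065+0.02019j  V(n3)=-5.011+0.07067j  V(n4)=0.2210-0.04448j
  i(V1)=0.1101-0.02161j

-5.065+0.02019j V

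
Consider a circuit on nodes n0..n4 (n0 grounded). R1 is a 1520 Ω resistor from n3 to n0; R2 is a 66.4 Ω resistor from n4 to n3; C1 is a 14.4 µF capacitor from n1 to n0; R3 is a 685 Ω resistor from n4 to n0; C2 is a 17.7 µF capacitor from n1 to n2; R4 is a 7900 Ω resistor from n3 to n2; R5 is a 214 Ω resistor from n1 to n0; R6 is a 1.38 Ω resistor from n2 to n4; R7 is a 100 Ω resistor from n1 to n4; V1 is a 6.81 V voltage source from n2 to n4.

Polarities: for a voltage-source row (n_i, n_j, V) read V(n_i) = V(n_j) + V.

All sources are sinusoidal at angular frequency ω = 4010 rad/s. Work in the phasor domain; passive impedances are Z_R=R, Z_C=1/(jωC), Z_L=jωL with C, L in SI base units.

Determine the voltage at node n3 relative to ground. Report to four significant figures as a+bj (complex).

Apply KCL at each of the 4 non-ground nodes and solve the resulting linear system.
Node n1: branches {C1, C2, R5, R7} → V_1 = 0.06772-0.2308j
Node n2: branches {C2, R4, R6, V1} → V_2 = 0.2659-1.355j
Node n3: branches {R1, R2, R4} → V_3 = -6.218-1.298j
Node n4: branches {R2, R3, R6, R7, V1} → V_4 = -6.544-1.355j
Source currents: i(V1)=-5.015-0.01406j

-6.218-1.298j V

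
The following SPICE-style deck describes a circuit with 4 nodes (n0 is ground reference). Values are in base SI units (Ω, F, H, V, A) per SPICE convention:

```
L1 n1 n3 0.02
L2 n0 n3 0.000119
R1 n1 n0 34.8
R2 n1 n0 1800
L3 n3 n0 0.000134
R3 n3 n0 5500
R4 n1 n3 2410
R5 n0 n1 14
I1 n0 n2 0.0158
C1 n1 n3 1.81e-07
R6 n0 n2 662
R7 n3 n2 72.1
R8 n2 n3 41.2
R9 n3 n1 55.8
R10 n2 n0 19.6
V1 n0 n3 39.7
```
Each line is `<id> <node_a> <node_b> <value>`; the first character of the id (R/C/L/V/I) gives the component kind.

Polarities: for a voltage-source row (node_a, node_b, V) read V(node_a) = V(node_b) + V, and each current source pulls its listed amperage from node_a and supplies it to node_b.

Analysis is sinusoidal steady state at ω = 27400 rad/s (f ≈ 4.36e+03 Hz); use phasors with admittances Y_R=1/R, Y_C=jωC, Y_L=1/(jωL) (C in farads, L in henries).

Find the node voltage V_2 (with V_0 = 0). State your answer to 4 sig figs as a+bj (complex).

-16.53+0.000j V

Apply KCL at each of the 3 non-ground nodes and solve the resulting linear system.
Node n1: branches {L1, R1, R2, R4, R5, C1, R9} → V_1 = -6.138-0.8837j
Node n2: branches {I1, R6, R7, R8, R10} → V_2 = -16.53+0.000j
Node n3: branches {L1, L2, L3, R3, R4, C1, R7, R8, R9, V1} → V_3 = -39.70+0.000j
Source currents: i(V1)=-1.509+22.90j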